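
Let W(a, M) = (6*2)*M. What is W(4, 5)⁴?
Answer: 12960000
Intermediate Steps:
W(a, M) = 12*M
W(4, 5)⁴ = (12*5)⁴ = 60⁴ = 12960000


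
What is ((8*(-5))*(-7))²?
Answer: 78400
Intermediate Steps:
((8*(-5))*(-7))² = (-40*(-7))² = 280² = 78400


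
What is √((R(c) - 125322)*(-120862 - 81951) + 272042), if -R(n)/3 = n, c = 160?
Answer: 2*√6378638267 ≈ 1.5973e+5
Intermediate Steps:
R(n) = -3*n
√((R(c) - 125322)*(-120862 - 81951) + 272042) = √((-3*160 - 125322)*(-120862 - 81951) + 272042) = √((-480 - 125322)*(-202813) + 272042) = √(-125802*(-202813) + 272042) = √(25514281026 + 272042) = √25514553068 = 2*√6378638267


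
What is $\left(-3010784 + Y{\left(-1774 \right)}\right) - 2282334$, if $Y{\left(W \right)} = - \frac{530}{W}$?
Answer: $- \frac{4694995401}{887} \approx -5.2931 \cdot 10^{6}$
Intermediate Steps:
$\left(-3010784 + Y{\left(-1774 \right)}\right) - 2282334 = \left(-3010784 - \frac{530}{-1774}\right) - 2282334 = \left(-3010784 - - \frac{265}{887}\right) - 2282334 = \left(-3010784 + \frac{265}{887}\right) - 2282334 = - \frac{2670565143}{887} - 2282334 = - \frac{4694995401}{887}$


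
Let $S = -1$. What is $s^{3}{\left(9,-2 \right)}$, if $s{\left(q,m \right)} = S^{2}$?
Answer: $1$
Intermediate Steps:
$s{\left(q,m \right)} = 1$ ($s{\left(q,m \right)} = \left(-1\right)^{2} = 1$)
$s^{3}{\left(9,-2 \right)} = 1^{3} = 1$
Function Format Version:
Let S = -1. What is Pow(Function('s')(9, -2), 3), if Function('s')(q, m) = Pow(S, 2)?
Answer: 1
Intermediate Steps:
Function('s')(q, m) = 1 (Function('s')(q, m) = Pow(-1, 2) = 1)
Pow(Function('s')(9, -2), 3) = Pow(1, 3) = 1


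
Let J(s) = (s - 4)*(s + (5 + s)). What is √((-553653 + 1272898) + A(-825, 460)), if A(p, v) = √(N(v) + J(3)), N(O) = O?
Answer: √(719245 + √449) ≈ 848.10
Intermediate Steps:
J(s) = (-4 + s)*(5 + 2*s)
A(p, v) = √(-11 + v) (A(p, v) = √(v + (-20 - 3*3 + 2*3²)) = √(v + (-20 - 9 + 2*9)) = √(v + (-20 - 9 + 18)) = √(v - 11) = √(-11 + v))
√((-553653 + 1272898) + A(-825, 460)) = √((-553653 + 1272898) + √(-11 + 460)) = √(719245 + √449)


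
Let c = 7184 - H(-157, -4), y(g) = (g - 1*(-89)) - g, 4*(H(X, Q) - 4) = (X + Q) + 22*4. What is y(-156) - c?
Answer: -28437/4 ≈ -7109.3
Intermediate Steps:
H(X, Q) = 26 + Q/4 + X/4 (H(X, Q) = 4 + ((X + Q) + 22*4)/4 = 4 + ((Q + X) + 88)/4 = 4 + (88 + Q + X)/4 = 4 + (22 + Q/4 + X/4) = 26 + Q/4 + X/4)
y(g) = 89 (y(g) = (g + 89) - g = (89 + g) - g = 89)
c = 28793/4 (c = 7184 - (26 + (1/4)*(-4) + (1/4)*(-157)) = 7184 - (26 - 1 - 157/4) = 7184 - 1*(-57/4) = 7184 + 57/4 = 28793/4 ≈ 7198.3)
y(-156) - c = 89 - 1*28793/4 = 89 - 28793/4 = -28437/4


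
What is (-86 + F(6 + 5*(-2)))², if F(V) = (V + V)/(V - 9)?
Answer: 1232100/169 ≈ 7290.5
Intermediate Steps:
F(V) = 2*V/(-9 + V) (F(V) = (2*V)/(-9 + V) = 2*V/(-9 + V))
(-86 + F(6 + 5*(-2)))² = (-86 + 2*(6 + 5*(-2))/(-9 + (6 + 5*(-2))))² = (-86 + 2*(6 - 10)/(-9 + (6 - 10)))² = (-86 + 2*(-4)/(-9 - 4))² = (-86 + 2*(-4)/(-13))² = (-86 + 2*(-4)*(-1/13))² = (-86 + 8/13)² = (-1110/13)² = 1232100/169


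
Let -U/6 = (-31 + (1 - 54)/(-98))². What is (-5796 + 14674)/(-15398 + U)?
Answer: -42632156/100671871 ≈ -0.42348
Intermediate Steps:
U = -26730675/4802 (U = -6*(-31 + (1 - 54)/(-98))² = -6*(-31 - 53*(-1/98))² = -6*(-31 + 53/98)² = -6*(-2985/98)² = -6*8910225/9604 = -26730675/4802 ≈ -5566.6)
(-5796 + 14674)/(-15398 + U) = (-5796 + 14674)/(-15398 - 26730675/4802) = 8878/(-100671871/4802) = 8878*(-4802/100671871) = -42632156/100671871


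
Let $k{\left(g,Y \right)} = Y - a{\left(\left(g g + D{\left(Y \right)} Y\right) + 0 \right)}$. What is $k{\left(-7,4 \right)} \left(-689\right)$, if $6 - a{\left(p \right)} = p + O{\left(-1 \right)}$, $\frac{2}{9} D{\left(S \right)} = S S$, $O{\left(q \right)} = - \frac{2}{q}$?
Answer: $-232193$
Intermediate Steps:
$D{\left(S \right)} = \frac{9 S^{2}}{2}$ ($D{\left(S \right)} = \frac{9 S S}{2} = \frac{9 S^{2}}{2}$)
$a{\left(p \right)} = 4 - p$ ($a{\left(p \right)} = 6 - \left(p - \frac{2}{-1}\right) = 6 - \left(p - -2\right) = 6 - \left(p + 2\right) = 6 - \left(2 + p\right) = 4 - p$)
$k{\left(g,Y \right)} = -4 + Y + g^{2} + \frac{9 Y^{3}}{2}$ ($k{\left(g,Y \right)} = Y - \left(4 - \left(\left(g g + \frac{9 Y^{2}}{2} Y\right) + 0\right)\right) = Y - \left(4 - \left(\left(g^{2} + \frac{9 Y^{3}}{2}\right) + 0\right)\right) = Y - \left(4 - \left(g^{2} + \frac{9 Y^{3}}{2}\right)\right) = Y - \left(4 - g^{2} - \frac{9 Y^{3}}{2}\right) = Y + \left(-4 + g^{2} + \frac{9 Y^{3}}{2}\right) = -4 + Y + g^{2} + \frac{9 Y^{3}}{2}$)
$k{\left(-7,4 \right)} \left(-689\right) = \left(-4 + 4 + \left(-7\right)^{2} + \frac{9 \cdot 4^{3}}{2}\right) \left(-689\right) = \left(-4 + 4 + 49 + \frac{9}{2} \cdot 64\right) \left(-689\right) = \left(-4 + 4 + 49 + 288\right) \left(-689\right) = 337 \left(-689\right) = -232193$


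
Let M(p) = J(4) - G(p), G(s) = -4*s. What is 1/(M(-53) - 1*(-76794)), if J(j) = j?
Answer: 1/76586 ≈ 1.3057e-5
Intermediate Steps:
M(p) = 4 + 4*p (M(p) = 4 - (-4)*p = 4 + 4*p)
1/(M(-53) - 1*(-76794)) = 1/((4 + 4*(-53)) - 1*(-76794)) = 1/((4 - 212) + 76794) = 1/(-208 + 76794) = 1/76586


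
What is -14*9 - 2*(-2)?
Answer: -122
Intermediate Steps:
-14*9 - 2*(-2) = -126 + 4 = -122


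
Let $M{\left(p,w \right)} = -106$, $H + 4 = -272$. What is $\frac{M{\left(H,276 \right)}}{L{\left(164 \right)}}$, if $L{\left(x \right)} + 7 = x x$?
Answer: $- \frac{106}{26889} \approx -0.0039421$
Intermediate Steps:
$L{\left(x \right)} = -7 + x^{2}$ ($L{\left(x \right)} = -7 + x x = -7 + x^{2}$)
$H = -276$ ($H = -4 - 272 = -276$)
$\frac{M{\left(H,276 \right)}}{L{\left(164 \right)}} = - \frac{106}{-7 + 164^{2}} = - \frac{106}{-7 + 26896} = - \frac{106}{26889}$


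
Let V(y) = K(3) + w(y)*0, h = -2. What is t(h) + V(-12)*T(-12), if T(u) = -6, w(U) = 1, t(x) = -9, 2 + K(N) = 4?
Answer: -21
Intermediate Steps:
K(N) = 2 (K(N) = -2 + 4 = 2)
V(y) = 2 (V(y) = 2 + 1*0 = 2 + 0 = 2)
t(h) + V(-12)*T(-12) = -9 + 2*(-6) = -9 - 12 = -21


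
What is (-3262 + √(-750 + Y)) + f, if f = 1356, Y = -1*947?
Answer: -1906 + I*√1697 ≈ -1906.0 + 41.195*I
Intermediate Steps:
Y = -947
(-3262 + √(-750 + Y)) + f = (-3262 + √(-750 - 947)) + 1356 = (-3262 + √(-1697)) + 1356 = (-3262 + I*√1697) + 1356 = -1906 + I*√1697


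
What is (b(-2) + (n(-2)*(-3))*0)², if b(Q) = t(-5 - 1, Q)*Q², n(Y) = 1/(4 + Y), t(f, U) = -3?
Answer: 144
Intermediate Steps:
b(Q) = -3*Q²
(b(-2) + (n(-2)*(-3))*0)² = (-3*(-2)² + (-3/(4 - 2))*0)² = (-3*4 + (-3/2)*0)² = (-12 + ((½)*(-3))*0)² = (-12 - 3/2*0)² = (-12 + 0)² = (-12)² = 144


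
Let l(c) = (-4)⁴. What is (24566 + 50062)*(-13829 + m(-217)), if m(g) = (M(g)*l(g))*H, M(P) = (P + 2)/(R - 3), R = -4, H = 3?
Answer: 5098361076/7 ≈ 7.2834e+8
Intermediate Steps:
M(P) = -2/7 - P/7 (M(P) = (P + 2)/(-4 - 3) = (2 + P)/(-7) = (2 + P)*(-⅐) = -2/7 - P/7)
l(c) = 256
m(g) = -1536/7 - 768*g/7 (m(g) = ((-2/7 - g/7)*256)*3 = (-512/7 - 256*g/7)*3 = -1536/7 - 768*g/7)
(24566 + 50062)*(-13829 + m(-217)) = (24566 + 50062)*(-13829 + (-1536/7 - 768/7*(-217))) = 74628*(-13829 + (-1536/7 + 23808)) = 74628*(-13829 + 165120/7) = 74628*(68317/7) = 5098361076/7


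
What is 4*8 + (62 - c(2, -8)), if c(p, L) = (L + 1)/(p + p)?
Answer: 383/4 ≈ 95.750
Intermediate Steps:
c(p, L) = (1 + L)/(2*p) (c(p, L) = (1 + L)/((2*p)) = (1 + L)*(1/(2*p)) = (1 + L)/(2*p))
4*8 + (62 - c(2, -8)) = 4*8 + (62 - (1 - 8)/(2*2)) = 32 + (62 - (-7)/(2*2)) = 32 + (62 - 1*(-7/4)) = 32 + (62 + 7/4) = 32 + 255/4 = 383/4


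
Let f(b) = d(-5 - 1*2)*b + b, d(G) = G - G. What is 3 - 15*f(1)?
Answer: -12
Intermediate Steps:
d(G) = 0
f(b) = b (f(b) = 0*b + b = 0 + b = b)
3 - 15*f(1) = 3 - 15*1 = 3 - 15 = -12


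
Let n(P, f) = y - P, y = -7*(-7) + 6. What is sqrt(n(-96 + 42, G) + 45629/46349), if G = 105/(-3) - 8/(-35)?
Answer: sqrt(236271906830)/46349 ≈ 10.487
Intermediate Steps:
G = -1217/35 (G = 105*(-1/3) - 8*(-1/35) = -35 + 8/35 = -1217/35 ≈ -34.771)
y = 55 (y = 49 + 6 = 55)
n(P, f) = 55 - P
sqrt(n(-96 + 42, G) + 45629/46349) = sqrt((55 - (-96 + 42)) + 45629/46349) = sqrt((55 - 1*(-54)) + 45629*(1/46349)) = sqrt((55 + 54) + 45629/46349) = sqrt(109 + 45629/46349) = sqrt(5097670/46349) = sqrt(236271906830)/46349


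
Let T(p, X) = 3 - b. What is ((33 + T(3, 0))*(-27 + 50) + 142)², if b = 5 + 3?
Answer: 617796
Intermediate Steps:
b = 8
T(p, X) = -5 (T(p, X) = 3 - 1*8 = 3 - 8 = -5)
((33 + T(3, 0))*(-27 + 50) + 142)² = ((33 - 5)*(-27 + 50) + 142)² = (28*23 + 142)² = (644 + 142)² = 786² = 617796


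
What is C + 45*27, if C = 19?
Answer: 1234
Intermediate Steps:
C + 45*27 = 19 + 45*27 = 19 + 1215 = 1234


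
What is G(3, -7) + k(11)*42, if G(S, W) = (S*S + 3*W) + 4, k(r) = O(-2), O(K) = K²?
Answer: 160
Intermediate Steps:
k(r) = 4 (k(r) = (-2)² = 4)
G(S, W) = 4 + S² + 3*W (G(S, W) = (S² + 3*W) + 4 = 4 + S² + 3*W)
G(3, -7) + k(11)*42 = (4 + 3² + 3*(-7)) + 4*42 = (4 + 9 - 21) + 168 = -8 + 168 = 160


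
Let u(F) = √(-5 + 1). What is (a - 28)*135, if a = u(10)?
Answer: -3780 + 270*I ≈ -3780.0 + 270.0*I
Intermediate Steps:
u(F) = 2*I (u(F) = √(-4) = 2*I)
a = 2*I ≈ 2.0*I
(a - 28)*135 = (2*I - 28)*135 = (-28 + 2*I)*135 = -3780 + 270*I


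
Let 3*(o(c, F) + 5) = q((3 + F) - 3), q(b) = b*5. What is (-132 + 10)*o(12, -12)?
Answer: 3050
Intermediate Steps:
q(b) = 5*b
o(c, F) = -5 + 5*F/3 (o(c, F) = -5 + (5*((3 + F) - 3))/3 = -5 + (5*F)/3 = -5 + 5*F/3)
(-132 + 10)*o(12, -12) = (-132 + 10)*(-5 + (5/3)*(-12)) = -122*(-5 - 20) = -122*(-25) = 3050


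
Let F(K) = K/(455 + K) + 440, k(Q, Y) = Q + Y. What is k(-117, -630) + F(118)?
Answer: -175793/573 ≈ -306.79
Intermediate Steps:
F(K) = 440 + K/(455 + K) (F(K) = K/(455 + K) + 440 = 440 + K/(455 + K))
k(-117, -630) + F(118) = (-117 - 630) + 7*(28600 + 63*118)/(455 + 118) = -747 + 7*(28600 + 7434)/573 = -747 + 7*(1/573)*36034 = -747 + 252238/573 = -175793/573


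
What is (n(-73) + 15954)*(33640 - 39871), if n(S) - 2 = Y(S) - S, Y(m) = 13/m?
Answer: -7290918024/73 ≈ -9.9876e+7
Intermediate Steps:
n(S) = 2 - S + 13/S (n(S) = 2 + (13/S - S) = 2 + (-S + 13/S) = 2 - S + 13/S)
(n(-73) + 15954)*(33640 - 39871) = ((2 - 1*(-73) + 13/(-73)) + 15954)*(33640 - 39871) = ((2 + 73 + 13*(-1/73)) + 15954)*(-6231) = ((2 + 73 - 13/73) + 15954)*(-6231) = (5462/73 + 15954)*(-6231) = (1170104/73)*(-6231) = -7290918024/73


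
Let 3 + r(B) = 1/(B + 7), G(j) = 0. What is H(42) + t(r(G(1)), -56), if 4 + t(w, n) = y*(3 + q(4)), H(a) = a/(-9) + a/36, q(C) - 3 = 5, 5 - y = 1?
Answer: 73/2 ≈ 36.500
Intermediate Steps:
y = 4 (y = 5 - 1*1 = 5 - 1 = 4)
q(C) = 8 (q(C) = 3 + 5 = 8)
r(B) = -3 + 1/(7 + B) (r(B) = -3 + 1/(B + 7) = -3 + 1/(7 + B))
H(a) = -a/12 (H(a) = a*(-⅑) + a*(1/36) = -a/9 + a/36 = -a/12)
t(w, n) = 40 (t(w, n) = -4 + 4*(3 + 8) = -4 + 4*11 = -4 + 44 = 40)
H(42) + t(r(G(1)), -56) = -1/12*42 + 40 = -7/2 + 40 = 73/2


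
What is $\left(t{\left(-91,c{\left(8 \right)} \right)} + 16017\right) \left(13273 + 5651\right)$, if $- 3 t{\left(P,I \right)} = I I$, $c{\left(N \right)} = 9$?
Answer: $302594760$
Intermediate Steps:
$t{\left(P,I \right)} = - \frac{I^{2}}{3}$ ($t{\left(P,I \right)} = - \frac{I I}{3} = - \frac{I^{2}}{3}$)
$\left(t{\left(-91,c{\left(8 \right)} \right)} + 16017\right) \left(13273 + 5651\right) = \left(- \frac{9^{2}}{3} + 16017\right) \left(13273 + 5651\right) = \left(\left(- \frac{1}{3}\right) 81 + 16017\right) 18924 = \left(-27 + 16017\right) 18924 = 15990 \cdot 18924 = 302594760$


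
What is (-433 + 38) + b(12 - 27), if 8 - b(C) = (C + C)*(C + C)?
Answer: -1287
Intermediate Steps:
b(C) = 8 - 4*C² (b(C) = 8 - (C + C)*(C + C) = 8 - 2*C*2*C = 8 - 4*C²)
(-433 + 38) + b(12 - 27) = (-433 + 38) + (8 - 4*(12 - 27)²) = -395 + (8 - 4*(-15)²) = -395 + (8 - 4*225) = -395 + (8 - 900) = -395 - 892 = -1287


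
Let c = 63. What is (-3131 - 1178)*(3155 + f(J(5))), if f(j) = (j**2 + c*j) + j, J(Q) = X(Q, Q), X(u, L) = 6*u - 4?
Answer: -23677955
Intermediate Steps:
X(u, L) = -4 + 6*u
J(Q) = -4 + 6*Q
f(j) = j**2 + 64*j (f(j) = (j**2 + 63*j) + j = j**2 + 64*j)
(-3131 - 1178)*(3155 + f(J(5))) = (-3131 - 1178)*(3155 + (-4 + 6*5)*(64 + (-4 + 6*5))) = -4309*(3155 + (-4 + 30)*(64 + (-4 + 30))) = -4309*(3155 + 26*(64 + 26)) = -4309*(3155 + 26*90) = -4309*(3155 + 2340) = -4309*5495 = -23677955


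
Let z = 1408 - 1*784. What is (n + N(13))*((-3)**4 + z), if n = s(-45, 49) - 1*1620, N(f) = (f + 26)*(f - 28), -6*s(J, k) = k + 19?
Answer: -1562515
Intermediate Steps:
s(J, k) = -19/6 - k/6 (s(J, k) = -(k + 19)/6 = -(19 + k)/6 = -19/6 - k/6)
N(f) = (-28 + f)*(26 + f) (N(f) = (26 + f)*(-28 + f) = (-28 + f)*(26 + f))
z = 624 (z = 1408 - 784 = 624)
n = -4894/3 (n = (-19/6 - 1/6*49) - 1*1620 = (-19/6 - 49/6) - 1620 = -34/3 - 1620 = -4894/3 ≈ -1631.3)
(n + N(13))*((-3)**4 + z) = (-4894/3 + (-728 + 13**2 - 2*13))*((-3)**4 + 624) = (-4894/3 + (-728 + 169 - 26))*(81 + 624) = (-4894/3 - 585)*705 = -6649/3*705 = -1562515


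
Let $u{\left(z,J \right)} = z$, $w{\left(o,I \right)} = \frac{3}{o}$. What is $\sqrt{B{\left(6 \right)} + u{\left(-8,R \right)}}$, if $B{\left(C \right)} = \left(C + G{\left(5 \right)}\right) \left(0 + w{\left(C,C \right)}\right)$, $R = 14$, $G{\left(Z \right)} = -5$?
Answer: $\frac{i \sqrt{30}}{2} \approx 2.7386 i$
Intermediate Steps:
$B{\left(C \right)} = \frac{3 \left(-5 + C\right)}{C}$ ($B{\left(C \right)} = \left(C - 5\right) \left(0 + \frac{3}{C}\right) = \left(-5 + C\right) \frac{3}{C} = \frac{3 \left(-5 + C\right)}{C}$)
$\sqrt{B{\left(6 \right)} + u{\left(-8,R \right)}} = \sqrt{\left(3 - \frac{15}{6}\right) - 8} = \sqrt{\left(3 - \frac{5}{2}\right) - 8} = \sqrt{\frac{1}{2} - 8} = \sqrt{- \frac{15}{2}} = \frac{i \sqrt{30}}{2}$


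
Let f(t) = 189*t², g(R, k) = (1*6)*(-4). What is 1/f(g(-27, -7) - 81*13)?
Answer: 1/219226581 ≈ 4.5615e-9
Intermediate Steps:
g(R, k) = -24 (g(R, k) = 6*(-4) = -24)
1/f(g(-27, -7) - 81*13) = 1/(189*(-24 - 81*13)²) = 1/(189*(-24 - 1053)²) = 1/(189*(-1077)²) = 1/(189*1159929) = 1/219226581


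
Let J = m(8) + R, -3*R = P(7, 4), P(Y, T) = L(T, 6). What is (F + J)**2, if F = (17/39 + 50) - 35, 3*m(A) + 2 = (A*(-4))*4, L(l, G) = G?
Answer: 1359556/1521 ≈ 893.86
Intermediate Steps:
P(Y, T) = 6
R = -2 (R = -1/3*6 = -2)
m(A) = -2/3 - 16*A/3 (m(A) = -2/3 + ((A*(-4))*4)/3 = -2/3 + (-4*A*4)/3 = -2/3 + (-16*A)/3 = -2/3 - 16*A/3)
F = 602/39 (F = (17*(1/39) + 50) - 35 = (17/39 + 50) - 35 = 1967/39 - 35 = 602/39 ≈ 15.436)
J = -136/3 (J = (-2/3 - 16/3*8) - 2 = (-2/3 - 128/3) - 2 = -130/3 - 2 = -136/3 ≈ -45.333)
(F + J)**2 = (602/39 - 136/3)**2 = (-1166/39)**2 = 1359556/1521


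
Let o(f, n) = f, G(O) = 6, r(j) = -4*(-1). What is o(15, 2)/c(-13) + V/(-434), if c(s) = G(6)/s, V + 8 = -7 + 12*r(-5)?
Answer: -7069/217 ≈ -32.576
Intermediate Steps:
r(j) = 4
V = 33 (V = -8 + (-7 + 12*4) = -8 + (-7 + 48) = -8 + 41 = 33)
c(s) = 6/s
o(15, 2)/c(-13) + V/(-434) = 15/((6/(-13))) + 33/(-434) = 15/((6*(-1/13))) + 33*(-1/434) = 15/(-6/13) - 33/434 = 15*(-13/6) - 33/434 = -65/2 - 33/434 = -7069/217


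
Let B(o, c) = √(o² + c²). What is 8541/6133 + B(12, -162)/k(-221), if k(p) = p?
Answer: 8541/6133 - 6*√733/221 ≈ 0.65759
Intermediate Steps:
B(o, c) = √(c² + o²)
8541/6133 + B(12, -162)/k(-221) = 8541/6133 + √((-162)² + 12²)/(-221) = 8541*(1/6133) + √(26244 + 144)*(-1/221) = 8541/6133 + √26388*(-1/221) = 8541/6133 + (6*√733)*(-1/221) = 8541/6133 - 6*√733/221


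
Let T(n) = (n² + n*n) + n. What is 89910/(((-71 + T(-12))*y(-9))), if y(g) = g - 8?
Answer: -17982/697 ≈ -25.799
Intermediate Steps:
T(n) = n + 2*n² (T(n) = (n² + n²) + n = 2*n² + n = n + 2*n²)
y(g) = -8 + g
89910/(((-71 + T(-12))*y(-9))) = 89910/(((-71 - 12*(1 + 2*(-12)))*(-8 - 9))) = 89910/(((-71 - 12*(1 - 24))*(-17))) = 89910/(((-71 - 12*(-23))*(-17))) = 89910/(((-71 + 276)*(-17))) = 89910/((205*(-17))) = 89910/(-3485) = 89910*(-1/3485) = -17982/697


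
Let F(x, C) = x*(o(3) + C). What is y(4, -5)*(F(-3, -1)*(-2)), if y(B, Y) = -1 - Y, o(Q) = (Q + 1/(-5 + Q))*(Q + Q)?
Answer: 336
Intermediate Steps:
o(Q) = 2*Q*(Q + 1/(-5 + Q)) (o(Q) = (Q + 1/(-5 + Q))*(2*Q) = 2*Q*(Q + 1/(-5 + Q)))
F(x, C) = x*(15 + C) (F(x, C) = x*(2*3*(1 + 3² - 5*3)/(-5 + 3) + C) = x*(2*3*(1 + 9 - 15)/(-2) + C) = x*(2*3*(-½)*(-5) + C) = x*(15 + C))
y(4, -5)*(F(-3, -1)*(-2)) = (-1 - 1*(-5))*(-3*(15 - 1)*(-2)) = (-1 + 5)*(-3*14*(-2)) = 4*(-42*(-2)) = 4*84 = 336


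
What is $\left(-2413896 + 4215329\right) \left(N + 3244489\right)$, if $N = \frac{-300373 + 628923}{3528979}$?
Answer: $\frac{20625928444149077673}{3528979} \approx 5.8447 \cdot 10^{12}$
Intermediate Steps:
$N = \frac{328550}{3528979}$ ($N = 328550 \cdot \frac{1}{3528979} = \frac{328550}{3528979} \approx 0.093101$)
$\left(-2413896 + 4215329\right) \left(N + 3244489\right) = \left(-2413896 + 4215329\right) \left(\frac{328550}{3528979} + 3244489\right) = 1801433 \cdot \frac{11449733875281}{3528979} = \frac{20625928444149077673}{3528979}$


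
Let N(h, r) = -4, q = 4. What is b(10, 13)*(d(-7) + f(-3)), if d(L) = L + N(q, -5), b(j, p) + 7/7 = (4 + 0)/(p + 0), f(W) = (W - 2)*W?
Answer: -36/13 ≈ -2.7692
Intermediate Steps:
f(W) = W*(-2 + W) (f(W) = (-2 + W)*W = W*(-2 + W))
b(j, p) = -1 + 4/p (b(j, p) = -1 + (4 + 0)/(p + 0) = -1 + 4/p)
d(L) = -4 + L (d(L) = L - 4 = -4 + L)
b(10, 13)*(d(-7) + f(-3)) = ((4 - 1*13)/13)*((-4 - 7) - 3*(-2 - 3)) = ((4 - 13)/13)*(-11 - 3*(-5)) = ((1/13)*(-9))*(-11 + 15) = -9/13*4 = -36/13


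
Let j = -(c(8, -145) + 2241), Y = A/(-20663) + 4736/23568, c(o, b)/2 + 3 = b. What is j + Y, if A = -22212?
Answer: -59160350531/30436599 ≈ -1943.7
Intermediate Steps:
c(o, b) = -6 + 2*b
Y = 38834524/30436599 (Y = -22212/(-20663) + 4736/23568 = -22212*(-1/20663) + 4736*(1/23568) = 22212/20663 + 296/1473 = 38834524/30436599 ≈ 1.2759)
j = -1945 (j = -((-6 + 2*(-145)) + 2241) = -((-6 - 290) + 2241) = -(-296 + 2241) = -1*1945 = -1945)
j + Y = -1945 + 38834524/30436599 = -59160350531/30436599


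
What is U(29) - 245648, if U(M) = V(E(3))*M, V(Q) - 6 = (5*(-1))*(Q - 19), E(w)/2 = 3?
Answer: -243589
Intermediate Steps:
E(w) = 6 (E(w) = 2*3 = 6)
V(Q) = 101 - 5*Q (V(Q) = 6 + (5*(-1))*(Q - 19) = 6 - 5*(-19 + Q) = 6 + (95 - 5*Q) = 101 - 5*Q)
U(M) = 71*M (U(M) = (101 - 5*6)*M = (101 - 30)*M = 71*M)
U(29) - 245648 = 71*29 - 245648 = 2059 - 245648 = -243589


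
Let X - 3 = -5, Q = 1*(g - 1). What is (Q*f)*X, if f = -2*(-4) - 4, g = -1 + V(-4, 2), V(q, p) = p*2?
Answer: -16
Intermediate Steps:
V(q, p) = 2*p
g = 3 (g = -1 + 2*2 = -1 + 4 = 3)
Q = 2 (Q = 1*(3 - 1) = 1*2 = 2)
X = -2 (X = 3 - 5 = -2)
f = 4 (f = 8 - 4 = 4)
(Q*f)*X = (2*4)*(-2) = 8*(-2) = -16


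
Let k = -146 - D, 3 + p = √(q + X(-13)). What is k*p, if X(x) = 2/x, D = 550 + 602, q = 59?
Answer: 3894 - 3894*√1105/13 ≈ -6063.1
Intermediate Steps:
D = 1152
p = -3 + 3*√1105/13 (p = -3 + √(59 + 2/(-13)) = -3 + √(59 + 2*(-1/13)) = -3 + √(59 - 2/13) = -3 + √(765/13) = -3 + 3*√1105/13 ≈ 4.6711)
k = -1298 (k = -146 - 1*1152 = -146 - 1152 = -1298)
k*p = -1298*(-3 + 3*√1105/13) = 3894 - 3894*√1105/13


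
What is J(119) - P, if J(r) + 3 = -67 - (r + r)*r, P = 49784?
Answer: -78176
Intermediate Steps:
J(r) = -70 - 2*r² (J(r) = -3 + (-67 - (r + r)*r) = -3 + (-67 - 2*r*r) = -3 + (-67 - 2*r²) = -70 - 2*r²)
J(119) - P = (-70 - 2*119²) - 1*49784 = (-70 - 2*14161) - 49784 = (-70 - 28322) - 49784 = -28392 - 49784 = -78176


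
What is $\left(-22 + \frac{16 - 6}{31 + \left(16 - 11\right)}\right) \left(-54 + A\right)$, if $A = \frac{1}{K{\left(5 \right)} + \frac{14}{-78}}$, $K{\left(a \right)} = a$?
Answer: $\frac{1318061}{1128} \approx 1168.5$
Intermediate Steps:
$A = \frac{39}{188}$ ($A = \frac{1}{5 + \frac{14}{-78}} = \frac{1}{5 + 14 \left(- \frac{1}{78}\right)} = \frac{1}{5 - \frac{7}{39}} = \frac{1}{\frac{188}{39}} = \frac{39}{188} \approx 0.20745$)
$\left(-22 + \frac{16 - 6}{31 + \left(16 - 11\right)}\right) \left(-54 + A\right) = \left(-22 + \frac{16 - 6}{31 + \left(16 - 11\right)}\right) \left(-54 + \frac{39}{188}\right) = \left(-22 + \frac{10}{31 + 5}\right) \left(- \frac{10113}{188}\right) = \left(-22 + \frac{10}{36}\right) \left(- \frac{10113}{188}\right) = \left(-22 + 10 \cdot \frac{1}{36}\right) \left(- \frac{10113}{188}\right) = \left(-22 + \frac{5}{18}\right) \left(- \frac{10113}{188}\right) = \left(- \frac{391}{18}\right) \left(- \frac{10113}{188}\right) = \frac{1318061}{1128}$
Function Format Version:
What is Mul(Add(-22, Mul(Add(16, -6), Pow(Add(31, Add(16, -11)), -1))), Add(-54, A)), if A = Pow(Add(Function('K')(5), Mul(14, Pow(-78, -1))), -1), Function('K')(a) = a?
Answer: Rational(1318061, 1128) ≈ 1168.5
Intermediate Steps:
A = Rational(39, 188) (A = Pow(Add(5, Mul(14, Pow(-78, -1))), -1) = Pow(Add(5, Mul(14, Rational(-1, 78))), -1) = Pow(Add(5, Rational(-7, 39)), -1) = Pow(Rational(188, 39), -1) = Rational(39, 188) ≈ 0.20745)
Mul(Add(-22, Mul(Add(16, -6), Pow(Add(31, Add(16, -11)), -1))), Add(-54, A)) = Mul(Add(-22, Mul(Add(16, -6), Pow(Add(31, Add(16, -11)), -1))), Add(-54, Rational(39, 188))) = Mul(Add(-22, Mul(10, Pow(Add(31, 5), -1))), Rational(-10113, 188)) = Mul(Add(-22, Mul(10, Pow(36, -1))), Rational(-10113, 188)) = Mul(Add(-22, Mul(10, Rational(1, 36))), Rational(-10113, 188)) = Mul(Add(-22, Rational(5, 18)), Rational(-10113, 188)) = Mul(Rational(-391, 18), Rational(-10113, 188)) = Rational(1318061, 1128)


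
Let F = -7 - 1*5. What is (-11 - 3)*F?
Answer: 168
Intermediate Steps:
F = -12 (F = -7 - 5 = -12)
(-11 - 3)*F = (-11 - 3)*(-12) = -14*(-12) = 168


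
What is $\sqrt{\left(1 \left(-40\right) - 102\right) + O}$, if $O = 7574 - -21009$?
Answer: $\sqrt{28441} \approx 168.64$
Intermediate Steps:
$O = 28583$ ($O = 7574 + 21009 = 28583$)
$\sqrt{\left(1 \left(-40\right) - 102\right) + O} = \sqrt{\left(1 \left(-40\right) - 102\right) + 28583} = \sqrt{\left(-40 - 102\right) + 28583} = \sqrt{-142 + 28583} = \sqrt{28441}$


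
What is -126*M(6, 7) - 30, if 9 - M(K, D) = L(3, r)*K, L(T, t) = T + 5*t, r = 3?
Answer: 12444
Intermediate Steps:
M(K, D) = 9 - 18*K (M(K, D) = 9 - (3 + 5*3)*K = 9 - (3 + 15)*K = 9 - 18*K)
-126*M(6, 7) - 30 = -126*(9 - 18*6) - 30 = -126*(9 - 108) - 30 = -126*(-99) - 30 = 12474 - 30 = 12444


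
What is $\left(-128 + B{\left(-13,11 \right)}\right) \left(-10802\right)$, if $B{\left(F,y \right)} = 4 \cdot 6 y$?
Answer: $-1469072$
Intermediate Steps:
$B{\left(F,y \right)} = 24 y$
$\left(-128 + B{\left(-13,11 \right)}\right) \left(-10802\right) = \left(-128 + 24 \cdot 11\right) \left(-10802\right) = \left(-128 + 264\right) \left(-10802\right) = 136 \left(-10802\right) = -1469072$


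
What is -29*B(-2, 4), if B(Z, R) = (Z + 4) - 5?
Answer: 87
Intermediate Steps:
B(Z, R) = -1 + Z (B(Z, R) = (4 + Z) - 5 = -1 + Z)
-29*B(-2, 4) = -29*(-1 - 2) = -29*(-3) = 87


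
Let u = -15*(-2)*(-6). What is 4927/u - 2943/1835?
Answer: -1914157/66060 ≈ -28.976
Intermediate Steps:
u = -180 (u = 30*(-6) = -180)
4927/u - 2943/1835 = 4927/(-180) - 2943/1835 = 4927*(-1/180) - 2943*1/1835 = -4927/180 - 2943/1835 = -1914157/66060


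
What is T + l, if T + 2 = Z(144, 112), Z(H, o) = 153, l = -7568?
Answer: -7417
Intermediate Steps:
T = 151 (T = -2 + 153 = 151)
T + l = 151 - 7568 = -7417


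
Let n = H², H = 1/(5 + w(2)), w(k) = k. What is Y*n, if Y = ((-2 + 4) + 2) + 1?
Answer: 5/49 ≈ 0.10204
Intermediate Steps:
H = ⅐ (H = 1/(5 + 2) = 1/7 = ⅐ ≈ 0.14286)
n = 1/49 (n = (⅐)² = 1/49 ≈ 0.020408)
Y = 5 (Y = (2 + 2) + 1 = 4 + 1 = 5)
Y*n = 5*(1/49) = 5/49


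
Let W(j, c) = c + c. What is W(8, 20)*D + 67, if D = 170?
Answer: 6867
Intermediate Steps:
W(j, c) = 2*c
W(8, 20)*D + 67 = (2*20)*170 + 67 = 40*170 + 67 = 6800 + 67 = 6867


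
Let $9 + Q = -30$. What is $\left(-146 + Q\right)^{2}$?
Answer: $34225$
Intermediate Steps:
$Q = -39$ ($Q = -9 - 30 = -39$)
$\left(-146 + Q\right)^{2} = \left(-146 - 39\right)^{2} = \left(-185\right)^{2} = 34225$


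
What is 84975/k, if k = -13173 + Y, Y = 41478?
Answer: 5665/1887 ≈ 3.0021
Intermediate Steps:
k = 28305 (k = -13173 + 41478 = 28305)
84975/k = 84975/28305 = 84975*(1/28305) = 5665/1887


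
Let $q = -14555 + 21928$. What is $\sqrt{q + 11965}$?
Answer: $\sqrt{19338} \approx 139.06$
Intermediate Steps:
$q = 7373$
$\sqrt{q + 11965} = \sqrt{7373 + 11965} = \sqrt{19338}$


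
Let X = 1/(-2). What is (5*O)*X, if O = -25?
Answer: 125/2 ≈ 62.500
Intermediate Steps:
X = -1/2 ≈ -0.50000
(5*O)*X = (5*(-25))*(-1/2) = -125*(-1/2) = 125/2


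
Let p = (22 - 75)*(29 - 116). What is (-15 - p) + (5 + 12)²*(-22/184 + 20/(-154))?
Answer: -33281247/7084 ≈ -4698.1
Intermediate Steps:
p = 4611 (p = -53*(-87) = 4611)
(-15 - p) + (5 + 12)²*(-22/184 + 20/(-154)) = (-15 - 1*4611) + (5 + 12)²*(-22/184 + 20/(-154)) = (-15 - 4611) + 17²*(-22*1/184 + 20*(-1/154)) = -4626 + 289*(-11/92 - 10/77) = -4626 + 289*(-1767/7084) = -4626 - 510663/7084 = -33281247/7084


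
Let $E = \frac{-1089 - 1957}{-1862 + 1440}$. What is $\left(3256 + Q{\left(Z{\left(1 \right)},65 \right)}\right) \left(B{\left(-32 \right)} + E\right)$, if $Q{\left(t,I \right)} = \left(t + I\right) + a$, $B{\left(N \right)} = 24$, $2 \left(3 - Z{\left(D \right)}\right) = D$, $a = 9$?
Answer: $\frac{43902355}{422} \approx 1.0403 \cdot 10^{5}$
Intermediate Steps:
$Z{\left(D \right)} = 3 - \frac{D}{2}$
$Q{\left(t,I \right)} = 9 + I + t$ ($Q{\left(t,I \right)} = \left(t + I\right) + 9 = \left(I + t\right) + 9 = 9 + I + t$)
$E = \frac{1523}{211}$ ($E = - \frac{3046}{-422} = \left(-3046\right) \left(- \frac{1}{422}\right) = \frac{1523}{211} \approx 7.218$)
$\left(3256 + Q{\left(Z{\left(1 \right)},65 \right)}\right) \left(B{\left(-32 \right)} + E\right) = \left(3256 + \left(9 + 65 + \left(3 - \frac{1}{2}\right)\right)\right) \left(24 + \frac{1523}{211}\right) = \left(3256 + \left(9 + 65 + \left(3 - \frac{1}{2}\right)\right)\right) \frac{6587}{211} = \left(3256 + \left(9 + 65 + \frac{5}{2}\right)\right) \frac{6587}{211} = \left(3256 + \frac{153}{2}\right) \frac{6587}{211} = \frac{6665}{2} \cdot \frac{6587}{211} = \frac{43902355}{422}$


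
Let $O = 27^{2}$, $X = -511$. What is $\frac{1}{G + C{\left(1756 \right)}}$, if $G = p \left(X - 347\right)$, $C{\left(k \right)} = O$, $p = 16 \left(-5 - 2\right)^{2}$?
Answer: $- \frac{1}{671943} \approx -1.4882 \cdot 10^{-6}$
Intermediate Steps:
$p = 784$ ($p = 16 \left(-7\right)^{2} = 16 \cdot 49 = 784$)
$O = 729$
$C{\left(k \right)} = 729$
$G = -672672$ ($G = 784 \left(-511 - 347\right) = 784 \left(-858\right) = -672672$)
$\frac{1}{G + C{\left(1756 \right)}} = \frac{1}{-672672 + 729} = \frac{1}{-671943} = - \frac{1}{671943}$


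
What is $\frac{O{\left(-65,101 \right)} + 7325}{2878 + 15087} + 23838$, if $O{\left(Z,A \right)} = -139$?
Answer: $\frac{119192}{5} \approx 23838.0$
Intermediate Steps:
$\frac{O{\left(-65,101 \right)} + 7325}{2878 + 15087} + 23838 = \frac{-139 + 7325}{2878 + 15087} + 23838 = \frac{7186}{17965} + 23838 = 7186 \cdot \frac{1}{17965} + 23838 = \frac{2}{5} + 23838 = \frac{119192}{5}$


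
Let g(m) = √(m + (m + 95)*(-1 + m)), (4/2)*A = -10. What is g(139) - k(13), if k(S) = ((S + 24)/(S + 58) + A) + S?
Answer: -605/71 + √32431 ≈ 171.56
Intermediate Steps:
A = -5 (A = (½)*(-10) = -5)
g(m) = √(m + (-1 + m)*(95 + m)) (g(m) = √(m + (95 + m)*(-1 + m)) = √(m + (-1 + m)*(95 + m)))
k(S) = -5 + S + (24 + S)/(58 + S) (k(S) = ((S + 24)/(S + 58) - 5) + S = ((24 + S)/(58 + S) - 5) + S = (-5 + (24 + S)/(58 + S)) + S = -5 + S + (24 + S)/(58 + S))
g(139) - k(13) = √(-95 + 139² + 95*139) - (-266 + 13² + 54*13)/(58 + 13) = √(-95 + 19321 + 13205) - (-266 + 169 + 702)/71 = √32431 - 605/71 = -605/71 + √32431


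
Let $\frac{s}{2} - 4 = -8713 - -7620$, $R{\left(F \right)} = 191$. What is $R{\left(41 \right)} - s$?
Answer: $2369$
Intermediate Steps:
$s = -2178$ ($s = 8 + 2 \left(-8713 - -7620\right) = 8 + 2 \left(-8713 + 7620\right) = 8 + 2 \left(-1093\right) = 8 - 2186 = -2178$)
$R{\left(41 \right)} - s = 191 - -2178 = 191 + 2178 = 2369$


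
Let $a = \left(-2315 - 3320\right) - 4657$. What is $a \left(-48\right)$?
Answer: $494016$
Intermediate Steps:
$a = -10292$ ($a = -5635 - 4657 = -10292$)
$a \left(-48\right) = \left(-10292\right) \left(-48\right) = 494016$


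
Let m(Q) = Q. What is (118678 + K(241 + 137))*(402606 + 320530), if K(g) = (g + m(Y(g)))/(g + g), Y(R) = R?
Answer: 85821057344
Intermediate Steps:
K(g) = 1 (K(g) = (g + g)/(g + g) = (2*g)/((2*g)) = (2*g)*(1/(2*g)) = 1)
(118678 + K(241 + 137))*(402606 + 320530) = (118678 + 1)*(402606 + 320530) = 118679*723136 = 85821057344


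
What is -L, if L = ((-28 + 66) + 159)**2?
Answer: -38809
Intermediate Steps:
L = 38809 (L = (38 + 159)**2 = 197**2 = 38809)
-L = -1*38809 = -38809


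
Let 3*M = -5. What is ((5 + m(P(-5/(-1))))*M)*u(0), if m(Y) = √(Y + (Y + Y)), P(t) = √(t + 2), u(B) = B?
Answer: 0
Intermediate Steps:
M = -5/3 (M = (⅓)*(-5) = -5/3 ≈ -1.6667)
P(t) = √(2 + t)
m(Y) = √3*√Y (m(Y) = √(Y + 2*Y) = √(3*Y) = √3*√Y)
((5 + m(P(-5/(-1))))*M)*u(0) = ((5 + √3*√(√(2 - 5/(-1))))*(-5/3))*0 = ((5 + √3*√(√(2 - 5*(-1))))*(-5/3))*0 = ((5 + √3*√(√(2 + 5)))*(-5/3))*0 = ((5 + √3*√(√7))*(-5/3))*0 = ((5 + √3*7^(¼))*(-5/3))*0 = (-25/3 - 5*√3*7^(¼)/3)*0 = 0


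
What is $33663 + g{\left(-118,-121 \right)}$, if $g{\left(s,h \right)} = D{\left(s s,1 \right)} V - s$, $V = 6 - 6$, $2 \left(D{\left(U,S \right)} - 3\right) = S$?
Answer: $33781$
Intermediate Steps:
$D{\left(U,S \right)} = 3 + \frac{S}{2}$
$V = 0$ ($V = 6 - 6 = 0$)
$g{\left(s,h \right)} = - s$ ($g{\left(s,h \right)} = \left(3 + \frac{1}{2} \cdot 1\right) 0 - s = \left(3 + \frac{1}{2}\right) 0 - s = \frac{7}{2} \cdot 0 - s = 0 - s = - s$)
$33663 + g{\left(-118,-121 \right)} = 33663 - -118 = 33663 + 118 = 33781$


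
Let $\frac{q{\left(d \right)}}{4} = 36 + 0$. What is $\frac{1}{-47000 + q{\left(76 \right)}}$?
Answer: $- \frac{1}{46856} \approx -2.1342 \cdot 10^{-5}$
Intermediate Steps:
$q{\left(d \right)} = 144$ ($q{\left(d \right)} = 4 \left(36 + 0\right) = 4 \cdot 36 = 144$)
$\frac{1}{-47000 + q{\left(76 \right)}} = \frac{1}{-47000 + 144} = \frac{1}{-46856} = - \frac{1}{46856}$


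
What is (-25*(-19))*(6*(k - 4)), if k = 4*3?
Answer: 22800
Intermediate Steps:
k = 12
(-25*(-19))*(6*(k - 4)) = (-25*(-19))*(6*(12 - 4)) = 475*(6*8) = 475*48 = 22800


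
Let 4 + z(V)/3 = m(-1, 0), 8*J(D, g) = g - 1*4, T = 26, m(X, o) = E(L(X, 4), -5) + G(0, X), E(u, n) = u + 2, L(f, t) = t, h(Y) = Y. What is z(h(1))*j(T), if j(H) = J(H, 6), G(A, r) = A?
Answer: 3/2 ≈ 1.5000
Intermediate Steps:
E(u, n) = 2 + u
m(X, o) = 6 (m(X, o) = (2 + 4) + 0 = 6 + 0 = 6)
J(D, g) = -1/2 + g/8 (J(D, g) = (g - 1*4)/8 = (g - 4)/8 = (-4 + g)/8 = -1/2 + g/8)
z(V) = 6 (z(V) = -12 + 3*6 = -12 + 18 = 6)
j(H) = 1/4 (j(H) = -1/2 + (1/8)*6 = -1/2 + 3/4 = 1/4)
z(h(1))*j(T) = 6*(1/4) = 3/2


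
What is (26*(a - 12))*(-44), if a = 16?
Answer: -4576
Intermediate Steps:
(26*(a - 12))*(-44) = (26*(16 - 12))*(-44) = (26*4)*(-44) = 104*(-44) = -4576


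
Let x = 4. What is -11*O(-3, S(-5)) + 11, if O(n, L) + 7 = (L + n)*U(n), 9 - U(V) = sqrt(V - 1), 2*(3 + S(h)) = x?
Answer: 484 - 88*I ≈ 484.0 - 88.0*I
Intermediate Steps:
S(h) = -1 (S(h) = -3 + (1/2)*4 = -3 + 2 = -1)
U(V) = 9 - sqrt(-1 + V) (U(V) = 9 - sqrt(V - 1) = 9 - sqrt(-1 + V))
O(n, L) = -7 + (9 - sqrt(-1 + n))*(L + n) (O(n, L) = -7 + (L + n)*(9 - sqrt(-1 + n)) = -7 + (9 - sqrt(-1 + n))*(L + n))
-11*O(-3, S(-5)) + 11 = -11*(-7 - 1*(-1)*(-9 + sqrt(-1 - 3)) - 1*(-3)*(-9 + sqrt(-1 - 3))) + 11 = -11*(-7 - 1*(-1)*(-9 + sqrt(-4)) - 1*(-3)*(-9 + sqrt(-4))) + 11 = -11*(-7 - 1*(-1)*(-9 + 2*I) - 1*(-3)*(-9 + 2*I)) + 11 = -11*(-7 + (-9 + 2*I) + (-27 + 6*I)) + 11 = -11*(-43 + 8*I) + 11 = (473 - 88*I) + 11 = 484 - 88*I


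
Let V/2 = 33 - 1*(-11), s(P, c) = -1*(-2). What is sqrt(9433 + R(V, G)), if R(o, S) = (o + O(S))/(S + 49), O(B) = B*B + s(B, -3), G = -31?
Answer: sqrt(341690)/6 ≈ 97.424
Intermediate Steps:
s(P, c) = 2
O(B) = 2 + B**2 (O(B) = B*B + 2 = B**2 + 2 = 2 + B**2)
V = 88 (V = 2*(33 - 1*(-11)) = 2*(33 + 11) = 2*44 = 88)
R(o, S) = (2 + o + S**2)/(49 + S) (R(o, S) = (o + (2 + S**2))/(S + 49) = (2 + o + S**2)/(49 + S))
sqrt(9433 + R(V, G)) = sqrt(9433 + (2 + 88 + (-31)**2)/(49 - 31)) = sqrt(9433 + (2 + 88 + 961)/18) = sqrt(9433 + (1/18)*1051) = sqrt(9433 + 1051/18) = sqrt(170845/18) = sqrt(341690)/6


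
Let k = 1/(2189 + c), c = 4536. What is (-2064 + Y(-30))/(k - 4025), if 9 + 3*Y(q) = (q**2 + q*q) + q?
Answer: 9932825/27068124 ≈ 0.36696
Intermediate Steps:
k = 1/6725 (k = 1/(2189 + 4536) = 1/6725 ≈ 0.00014870)
Y(q) = -3 + q/3 + 2*q**2/3 (Y(q) = -3 + ((q**2 + q*q) + q)/3 = -3 + ((q**2 + q**2) + q)/3 = -3 + (2*q**2 + q)/3 = -3 + (q + 2*q**2)/3 = -3 + (q/3 + 2*q**2/3) = -3 + q/3 + 2*q**2/3)
(-2064 + Y(-30))/(k - 4025) = (-2064 + (-3 + (1/3)*(-30) + (2/3)*(-30)**2))/(1/6725 - 4025) = (-2064 + (-3 - 10 + (2/3)*900))/(-27068124/6725) = (-2064 + (-3 - 10 + 600))*(-6725/27068124) = (-2064 + 587)*(-6725/27068124) = -1477*(-6725/27068124) = 9932825/27068124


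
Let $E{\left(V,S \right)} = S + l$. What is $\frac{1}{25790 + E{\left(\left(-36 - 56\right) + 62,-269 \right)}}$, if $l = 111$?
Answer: $\frac{1}{25632} \approx 3.9014 \cdot 10^{-5}$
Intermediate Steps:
$E{\left(V,S \right)} = 111 + S$ ($E{\left(V,S \right)} = S + 111 = 111 + S$)
$\frac{1}{25790 + E{\left(\left(-36 - 56\right) + 62,-269 \right)}} = \frac{1}{25790 + \left(111 - 269\right)} = \frac{1}{25790 - 158} = \frac{1}{25632}$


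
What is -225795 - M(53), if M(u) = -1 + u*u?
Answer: -228603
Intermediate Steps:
M(u) = -1 + u**2
-225795 - M(53) = -225795 - (-1 + 53**2) = -225795 - (-1 + 2809) = -225795 - 1*2808 = -225795 - 2808 = -228603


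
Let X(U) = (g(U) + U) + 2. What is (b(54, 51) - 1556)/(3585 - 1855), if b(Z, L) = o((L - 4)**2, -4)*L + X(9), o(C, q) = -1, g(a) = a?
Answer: -1587/1730 ≈ -0.91734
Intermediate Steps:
X(U) = 2 + 2*U (X(U) = (U + U) + 2 = 2*U + 2 = 2 + 2*U)
b(Z, L) = 20 - L (b(Z, L) = -L + (2 + 2*9) = -L + (2 + 18) = -L + 20 = 20 - L)
(b(54, 51) - 1556)/(3585 - 1855) = ((20 - 1*51) - 1556)/(3585 - 1855) = ((20 - 51) - 1556)/1730 = (-31 - 1556)*(1/1730) = -1587*1/1730 = -1587/1730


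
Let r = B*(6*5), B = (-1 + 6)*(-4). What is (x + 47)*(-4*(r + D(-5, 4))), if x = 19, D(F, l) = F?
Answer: 159720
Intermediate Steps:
B = -20 (B = 5*(-4) = -20)
r = -600 (r = -120*5 = -20*30 = -600)
(x + 47)*(-4*(r + D(-5, 4))) = (19 + 47)*(-4*(-600 - 5)) = 66*(-4*(-605)) = 66*2420 = 159720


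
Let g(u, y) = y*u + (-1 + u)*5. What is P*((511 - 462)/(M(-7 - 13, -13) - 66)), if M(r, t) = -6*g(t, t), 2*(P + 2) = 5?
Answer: -49/1320 ≈ -0.037121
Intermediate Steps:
P = ½ (P = -2 + (½)*5 = -2 + 5/2 = ½ ≈ 0.50000)
g(u, y) = -5 + 5*u + u*y (g(u, y) = u*y + (-5 + 5*u) = -5 + 5*u + u*y)
M(r, t) = 30 - 30*t - 6*t² (M(r, t) = -6*(-5 + 5*t + t*t) = -6*(-5 + 5*t + t²) = -6*(-5 + t² + 5*t) = 30 - 30*t - 6*t²)
P*((511 - 462)/(M(-7 - 13, -13) - 66)) = ((511 - 462)/((30 - 30*(-13) - 6*(-13)²) - 66))/2 = (49/((30 + 390 - 6*169) - 66))/2 = (49/((30 + 390 - 1014) - 66))/2 = (49/(-594 - 66))/2 = (49/(-660))/2 = (49*(-1/660))/2 = (½)*(-49/660) = -49/1320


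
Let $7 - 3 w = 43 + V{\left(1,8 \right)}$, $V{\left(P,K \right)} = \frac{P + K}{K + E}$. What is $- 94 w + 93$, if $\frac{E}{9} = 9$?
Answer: $\frac{108951}{89} \approx 1224.2$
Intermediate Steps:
$E = 81$ ($E = 9 \cdot 9 = 81$)
$V{\left(P,K \right)} = \frac{K + P}{81 + K}$ ($V{\left(P,K \right)} = \frac{P + K}{K + 81} = \frac{K + P}{81 + K}$)
$w = - \frac{1071}{89}$ ($w = \frac{7}{3} - \frac{43 + \frac{8 + 1}{81 + 8}}{3} = \frac{7}{3} - \frac{43 + \frac{1}{89} \cdot 9}{3} = \frac{7}{3} - \frac{43 + \frac{9}{89}}{3} = \frac{7}{3} - \frac{3836}{267} = - \frac{1071}{89} \approx -12.034$)
$- 94 w + 93 = \left(-94\right) \left(- \frac{1071}{89}\right) + 93 = \frac{100674}{89} + 93 = \frac{108951}{89}$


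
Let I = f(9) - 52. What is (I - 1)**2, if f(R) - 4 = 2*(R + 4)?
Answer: 529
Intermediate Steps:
f(R) = 12 + 2*R (f(R) = 4 + 2*(R + 4) = 4 + 2*(4 + R) = 4 + (8 + 2*R) = 12 + 2*R)
I = -22 (I = (12 + 2*9) - 52 = (12 + 18) - 52 = 30 - 52 = -22)
(I - 1)**2 = (-22 - 1)**2 = (-23)**2 = 529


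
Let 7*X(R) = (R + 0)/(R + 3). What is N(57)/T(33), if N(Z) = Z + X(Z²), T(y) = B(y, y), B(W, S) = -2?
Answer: -433599/15176 ≈ -28.571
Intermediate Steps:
X(R) = R/(7*(3 + R)) (X(R) = ((R + 0)/(R + 3))/7 = (R/(3 + R))/7 = R/(7*(3 + R)))
T(y) = -2
N(Z) = Z + Z²/(7*(3 + Z²))
N(57)/T(33) = ((⅐)*57*(21 + 57 + 7*57²)/(3 + 57²))/(-2) = ((⅐)*57*(21 + 57 + 7*3249)/(3 + 3249))*(-½) = ((⅐)*57*(21 + 57 + 22743)/3252)*(-½) = ((⅐)*57*(1/3252)*22821)*(-½) = (433599/7588)*(-½) = -433599/15176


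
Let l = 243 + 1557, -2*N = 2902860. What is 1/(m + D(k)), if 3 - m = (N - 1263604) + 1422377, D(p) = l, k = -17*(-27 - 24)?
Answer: 1/1294460 ≈ 7.7252e-7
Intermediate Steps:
N = -1451430 (N = -½*2902860 = -1451430)
l = 1800
k = 867 (k = -17*(-51) = 867)
D(p) = 1800
m = 1292660 (m = 3 - ((-1451430 - 1263604) + 1422377) = 3 - (-2715034 + 1422377) = 3 - 1*(-1292657) = 3 + 1292657 = 1292660)
1/(m + D(k)) = 1/(1292660 + 1800) = 1/1294460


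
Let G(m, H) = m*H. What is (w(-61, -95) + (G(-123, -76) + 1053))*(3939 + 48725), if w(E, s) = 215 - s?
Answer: 564084104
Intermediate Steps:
G(m, H) = H*m
(w(-61, -95) + (G(-123, -76) + 1053))*(3939 + 48725) = ((215 - 1*(-95)) + (-76*(-123) + 1053))*(3939 + 48725) = ((215 + 95) + (9348 + 1053))*52664 = (310 + 10401)*52664 = 10711*52664 = 564084104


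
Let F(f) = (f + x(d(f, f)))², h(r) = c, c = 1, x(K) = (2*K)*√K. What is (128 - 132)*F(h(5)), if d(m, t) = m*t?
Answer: -36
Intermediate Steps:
x(K) = 2*K^(3/2)
h(r) = 1
F(f) = (f + 2*(f²)^(3/2))² (F(f) = (f + 2*(f*f)^(3/2))² = (f + 2*(f²)^(3/2))²)
(128 - 132)*F(h(5)) = (128 - 132)*(1 + 2*(1²)^(3/2))² = -4*(1 + 2*1^(3/2))² = -4*(1 + 2*1)² = -4*(1 + 2)² = -4*3² = -4*9 = -36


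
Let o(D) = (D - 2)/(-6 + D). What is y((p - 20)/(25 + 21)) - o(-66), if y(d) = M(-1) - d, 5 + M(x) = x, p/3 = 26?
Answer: -3397/414 ≈ -8.2053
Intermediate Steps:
p = 78 (p = 3*26 = 78)
M(x) = -5 + x
y(d) = -6 - d (y(d) = (-5 - 1) - d = -6 - d)
o(D) = (-2 + D)/(-6 + D)
y((p - 20)/(25 + 21)) - o(-66) = (-6 - (78 - 20)/(25 + 21)) - (-2 - 66)/(-6 - 66) = (-6 - 58/46) - (-68)/(-72) = (-6 - 58/46) - (-1)*(-68)/72 = (-6 - 1*29/23) - 1*17/18 = (-6 - 29/23) - 17/18 = -167/23 - 17/18 = -3397/414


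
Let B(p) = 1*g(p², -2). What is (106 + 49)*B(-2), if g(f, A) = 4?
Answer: 620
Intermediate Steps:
B(p) = 4 (B(p) = 1*4 = 4)
(106 + 49)*B(-2) = (106 + 49)*4 = 155*4 = 620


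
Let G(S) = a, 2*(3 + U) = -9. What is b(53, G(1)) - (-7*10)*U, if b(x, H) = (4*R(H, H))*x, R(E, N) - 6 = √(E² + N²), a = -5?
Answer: 747 + 1060*√2 ≈ 2246.1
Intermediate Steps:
U = -15/2 (U = -3 + (½)*(-9) = -3 - 9/2 = -15/2 ≈ -7.5000)
G(S) = -5
R(E, N) = 6 + √(E² + N²)
b(x, H) = x*(24 + 4*√2*√(H²)) (b(x, H) = (4*(6 + √(H² + H²)))*x = (4*(6 + √(2*H²)))*x = (4*(6 + √2*√(H²)))*x = (24 + 4*√2*√(H²))*x = x*(24 + 4*√2*√(H²)))
b(53, G(1)) - (-7*10)*U = 4*53*(6 + √2*√((-5)²)) - (-7*10)*(-15)/2 = 4*53*(6 + √2*√25) - (-70)*(-15)/2 = 4*53*(6 + √2*5) - 1*525 = 4*53*(6 + 5*√2) - 525 = (1272 + 1060*√2) - 525 = 747 + 1060*√2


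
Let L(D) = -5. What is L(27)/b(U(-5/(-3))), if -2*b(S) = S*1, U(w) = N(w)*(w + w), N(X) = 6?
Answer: ½ ≈ 0.50000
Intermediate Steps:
U(w) = 12*w (U(w) = 6*(w + w) = 6*(2*w) = 12*w)
b(S) = -S/2
L(27)/b(U(-5/(-3))) = -5/((-6*(-5/(-3)))) = -5/((-6*(-5*(-⅓)))) = -5/((-6*5/3)) = -5/((-½*20)) = -5/(-10) = -5*(-⅒) = ½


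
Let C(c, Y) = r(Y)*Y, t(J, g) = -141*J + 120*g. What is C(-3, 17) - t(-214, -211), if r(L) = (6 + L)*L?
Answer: 1793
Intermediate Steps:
r(L) = L*(6 + L)
C(c, Y) = Y²*(6 + Y) (C(c, Y) = (Y*(6 + Y))*Y = Y²*(6 + Y))
C(-3, 17) - t(-214, -211) = 17²*(6 + 17) - (-141*(-214) + 120*(-211)) = 289*23 - (30174 - 25320) = 6647 - 1*4854 = 6647 - 4854 = 1793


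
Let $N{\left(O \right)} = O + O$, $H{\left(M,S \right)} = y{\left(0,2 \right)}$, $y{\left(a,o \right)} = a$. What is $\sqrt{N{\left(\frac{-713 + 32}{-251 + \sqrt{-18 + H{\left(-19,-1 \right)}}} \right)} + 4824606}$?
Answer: $\sqrt{4824606 + \frac{1362}{251 - 3 i \sqrt{2}}} \approx 2196.5 + 2.0 \cdot 10^{-5} i$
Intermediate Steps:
$H{\left(M,S \right)} = 0$
$N{\left(O \right)} = 2 O$
$\sqrt{N{\left(\frac{-713 + 32}{-251 + \sqrt{-18 + H{\left(-19,-1 \right)}}} \right)} + 4824606} = \sqrt{2 \frac{-713 + 32}{-251 + \sqrt{-18 + 0}} + 4824606} = \sqrt{2 \left(- \frac{681}{-251 + \sqrt{-18}}\right) + 4824606} = \sqrt{2 \left(- \frac{681}{-251 + 3 i \sqrt{2}}\right) + 4824606} = \sqrt{- \frac{1362}{-251 + 3 i \sqrt{2}} + 4824606} = \sqrt{4824606 - \frac{1362}{-251 + 3 i \sqrt{2}}}$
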